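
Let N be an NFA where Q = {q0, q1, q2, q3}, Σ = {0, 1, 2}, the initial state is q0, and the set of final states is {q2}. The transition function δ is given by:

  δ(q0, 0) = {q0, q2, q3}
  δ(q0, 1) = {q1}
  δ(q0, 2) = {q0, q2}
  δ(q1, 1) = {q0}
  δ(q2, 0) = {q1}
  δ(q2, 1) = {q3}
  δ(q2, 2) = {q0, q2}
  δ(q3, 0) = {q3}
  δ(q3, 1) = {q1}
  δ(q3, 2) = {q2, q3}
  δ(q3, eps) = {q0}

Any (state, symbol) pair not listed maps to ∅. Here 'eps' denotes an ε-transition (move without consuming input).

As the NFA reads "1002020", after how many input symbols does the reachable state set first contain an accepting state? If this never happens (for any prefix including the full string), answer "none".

none

Start in {q0}.
Read '1': {q0} → {q1}.
Read '0': {q1} → ∅.
The set is empty and remains empty for the remaining 5 symbols.
No reachable set along the way intersects F.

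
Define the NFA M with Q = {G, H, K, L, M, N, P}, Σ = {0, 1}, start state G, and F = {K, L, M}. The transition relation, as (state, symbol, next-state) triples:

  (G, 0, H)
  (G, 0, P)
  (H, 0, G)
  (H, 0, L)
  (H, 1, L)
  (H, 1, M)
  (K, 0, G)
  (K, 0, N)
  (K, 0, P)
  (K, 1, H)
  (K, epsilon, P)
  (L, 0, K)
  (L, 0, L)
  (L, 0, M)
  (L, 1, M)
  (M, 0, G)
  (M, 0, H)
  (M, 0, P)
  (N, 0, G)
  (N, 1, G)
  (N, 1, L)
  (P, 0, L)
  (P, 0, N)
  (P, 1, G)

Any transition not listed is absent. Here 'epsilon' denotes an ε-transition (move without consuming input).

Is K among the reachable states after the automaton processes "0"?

Start in {G}.
Read '0': {G} → {H, P}.
State K is not in {H, P}.

No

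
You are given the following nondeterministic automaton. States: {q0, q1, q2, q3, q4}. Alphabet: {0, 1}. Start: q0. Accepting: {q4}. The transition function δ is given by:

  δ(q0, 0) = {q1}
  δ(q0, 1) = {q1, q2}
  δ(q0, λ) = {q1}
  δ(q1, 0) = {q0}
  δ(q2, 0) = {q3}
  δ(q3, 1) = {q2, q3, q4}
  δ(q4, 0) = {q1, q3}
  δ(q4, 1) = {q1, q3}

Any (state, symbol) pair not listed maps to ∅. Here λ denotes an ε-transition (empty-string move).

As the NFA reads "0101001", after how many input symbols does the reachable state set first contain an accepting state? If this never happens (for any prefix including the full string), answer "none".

Start: ε-closure({q0}) = {q0, q1}.
Read '0': {q0, q1} → {q0, q1}.
Read '1': {q0, q1} → {q1, q2}.
Read '0': {q1, q2} → {q0, q1, q3}.
Read '1': {q0, q1, q3} → {q1, q2, q3, q4}.
None of the earlier sets intersect F, but {q1, q2, q3, q4} does.

4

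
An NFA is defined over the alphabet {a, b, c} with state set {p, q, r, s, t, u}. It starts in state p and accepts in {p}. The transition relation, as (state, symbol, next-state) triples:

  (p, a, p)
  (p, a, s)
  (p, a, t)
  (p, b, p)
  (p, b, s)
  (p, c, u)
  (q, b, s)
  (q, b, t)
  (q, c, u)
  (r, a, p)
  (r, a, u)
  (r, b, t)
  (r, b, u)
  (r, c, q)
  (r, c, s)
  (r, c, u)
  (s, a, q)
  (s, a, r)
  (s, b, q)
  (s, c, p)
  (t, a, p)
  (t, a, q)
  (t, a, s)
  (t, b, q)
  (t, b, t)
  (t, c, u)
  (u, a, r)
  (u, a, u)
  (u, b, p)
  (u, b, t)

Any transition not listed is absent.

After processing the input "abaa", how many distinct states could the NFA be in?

6

Start in {p}.
Read 'a': p→{p, s, t}; now {p, s, t}.
Read 'b': p→{p, s}, s→{q}, t→{q, t}; now {p, q, s, t}.
Read 'a': p→{p, s, t}, q→∅, s→{q, r}, t→{p, q, s}; now {p, q, r, s, t}.
Read 'a': p→{p, s, t}, q→∅, r→{p, u}, s→{q, r}, t→{p, q, s}; now {p, q, r, s, t, u}.
That set has 6 states.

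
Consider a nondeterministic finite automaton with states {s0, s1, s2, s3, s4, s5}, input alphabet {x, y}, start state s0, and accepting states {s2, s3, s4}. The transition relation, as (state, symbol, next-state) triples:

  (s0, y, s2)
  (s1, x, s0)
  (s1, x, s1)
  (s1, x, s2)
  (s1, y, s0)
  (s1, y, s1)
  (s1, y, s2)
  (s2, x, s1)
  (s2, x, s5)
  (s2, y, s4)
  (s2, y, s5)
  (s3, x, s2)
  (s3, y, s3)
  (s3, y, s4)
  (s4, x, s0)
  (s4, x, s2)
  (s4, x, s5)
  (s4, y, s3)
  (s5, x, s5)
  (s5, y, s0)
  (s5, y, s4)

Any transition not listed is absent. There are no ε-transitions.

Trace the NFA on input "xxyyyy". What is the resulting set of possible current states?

∅

Start in {s0}.
Read 'x': {s0} → ∅.
The set is empty and remains empty for the remaining 5 symbols.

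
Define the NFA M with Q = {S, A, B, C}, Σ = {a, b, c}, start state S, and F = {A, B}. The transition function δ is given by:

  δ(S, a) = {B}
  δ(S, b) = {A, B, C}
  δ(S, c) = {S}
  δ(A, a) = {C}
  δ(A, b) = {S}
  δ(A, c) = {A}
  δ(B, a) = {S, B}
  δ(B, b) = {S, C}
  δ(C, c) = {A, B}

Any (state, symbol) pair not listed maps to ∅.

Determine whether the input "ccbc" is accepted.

Yes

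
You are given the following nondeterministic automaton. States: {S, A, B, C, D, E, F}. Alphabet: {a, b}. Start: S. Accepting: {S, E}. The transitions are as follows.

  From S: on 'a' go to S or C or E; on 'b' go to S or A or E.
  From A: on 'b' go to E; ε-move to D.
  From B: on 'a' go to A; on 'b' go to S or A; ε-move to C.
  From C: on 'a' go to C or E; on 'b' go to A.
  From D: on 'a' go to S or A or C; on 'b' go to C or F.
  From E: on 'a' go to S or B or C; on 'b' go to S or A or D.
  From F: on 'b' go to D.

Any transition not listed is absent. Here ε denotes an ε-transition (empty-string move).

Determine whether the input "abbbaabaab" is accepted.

Yes

Start in {S}.
Read 'a': S→{S, C, E}; now {S, C, E}.
Read 'b': S→{S, A, E}, C→{A}, E→{S, A, D}; now {S, A, D, E}.
Read 'b': S→{S, A, E}, A→{E}, D→{C, F}, E→{S, A, D}; now {S, A, C, D, E, F}.
Read 'b': S→{S, A, E}, A→{E}, C→{A}, D→{C, F}, E→{S, A, D}, F→{D}; now {S, A, C, D, E, F}.
Read 'a': S→{S, C, E}, A→∅, C→{C, E}, D→{S, A, C}, E→{S, B, C}, F→∅; union {S, A, B, C, E}; ε-closure = {S, A, B, C, D, E}.
Read 'a': S→{S, C, E}, A→∅, B→{A}, C→{C, E}, D→{S, A, C}, E→{S, B, C}; union {S, A, B, C, E}; ε-closure = {S, A, B, C, D, E}.
Read 'b': S→{S, A, E}, A→{E}, B→{S, A}, C→{A}, D→{C, F}, E→{S, A, D}; now {S, A, C, D, E, F}.
Read 'a': S→{S, C, E}, A→∅, C→{C, E}, D→{S, A, C}, E→{S, B, C}, F→∅; union {S, A, B, C, E}; ε-closure = {S, A, B, C, D, E}.
Read 'a': S→{S, C, E}, A→∅, B→{A}, C→{C, E}, D→{S, A, C}, E→{S, B, C}; union {S, A, B, C, E}; ε-closure = {S, A, B, C, D, E}.
Read 'b': S→{S, A, E}, A→{E}, B→{S, A}, C→{A}, D→{C, F}, E→{S, A, D}; now {S, A, C, D, E, F}.
The final set {S, A, C, D, E, F} contains the accepting states S, E.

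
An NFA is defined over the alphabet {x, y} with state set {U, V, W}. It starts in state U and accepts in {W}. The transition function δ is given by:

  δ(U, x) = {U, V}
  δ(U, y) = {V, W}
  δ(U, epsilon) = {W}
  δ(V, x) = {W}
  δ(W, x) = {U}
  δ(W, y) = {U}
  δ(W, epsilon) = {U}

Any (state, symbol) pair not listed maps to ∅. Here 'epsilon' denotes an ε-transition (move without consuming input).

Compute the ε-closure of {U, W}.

{U, W}

Begin with {U, W}.
No ε-moves leave this set, so the closure equals the set itself.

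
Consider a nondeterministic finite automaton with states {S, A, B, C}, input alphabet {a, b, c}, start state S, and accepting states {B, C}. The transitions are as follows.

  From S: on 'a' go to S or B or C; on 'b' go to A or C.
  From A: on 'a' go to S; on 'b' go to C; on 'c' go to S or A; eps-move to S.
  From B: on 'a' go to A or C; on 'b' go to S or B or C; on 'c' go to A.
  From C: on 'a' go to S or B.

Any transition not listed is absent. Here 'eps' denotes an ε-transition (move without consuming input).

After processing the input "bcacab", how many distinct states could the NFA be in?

Start in {S}.
Read 'b': S→{A, C}; union {A, C}; ε-closure = {S, A, C}.
Read 'c': S→∅, A→{S, A}, C→∅; now {S, A}.
Read 'a': S→{S, B, C}, A→{S}; now {S, B, C}.
Read 'c': S→∅, B→{A}, C→∅; union {A}; ε-closure = {S, A}.
Read 'a': S→{S, B, C}, A→{S}; now {S, B, C}.
Read 'b': S→{A, C}, B→{S, B, C}, C→∅; now {S, A, B, C}.
That set has 4 states.

4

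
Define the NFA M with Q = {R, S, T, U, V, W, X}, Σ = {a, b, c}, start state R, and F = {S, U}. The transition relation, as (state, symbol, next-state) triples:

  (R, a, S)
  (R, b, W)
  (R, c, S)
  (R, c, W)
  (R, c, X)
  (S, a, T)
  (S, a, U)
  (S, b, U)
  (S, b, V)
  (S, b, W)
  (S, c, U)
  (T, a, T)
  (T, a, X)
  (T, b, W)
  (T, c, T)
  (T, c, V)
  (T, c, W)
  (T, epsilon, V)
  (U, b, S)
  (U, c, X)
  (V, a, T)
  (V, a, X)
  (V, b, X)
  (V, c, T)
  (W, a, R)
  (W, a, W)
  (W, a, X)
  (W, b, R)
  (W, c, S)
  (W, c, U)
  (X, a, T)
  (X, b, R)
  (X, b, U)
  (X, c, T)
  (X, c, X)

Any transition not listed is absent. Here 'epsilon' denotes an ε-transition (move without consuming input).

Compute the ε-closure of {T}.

Begin with {T}.
ε-move T → V; add V.

{T, V}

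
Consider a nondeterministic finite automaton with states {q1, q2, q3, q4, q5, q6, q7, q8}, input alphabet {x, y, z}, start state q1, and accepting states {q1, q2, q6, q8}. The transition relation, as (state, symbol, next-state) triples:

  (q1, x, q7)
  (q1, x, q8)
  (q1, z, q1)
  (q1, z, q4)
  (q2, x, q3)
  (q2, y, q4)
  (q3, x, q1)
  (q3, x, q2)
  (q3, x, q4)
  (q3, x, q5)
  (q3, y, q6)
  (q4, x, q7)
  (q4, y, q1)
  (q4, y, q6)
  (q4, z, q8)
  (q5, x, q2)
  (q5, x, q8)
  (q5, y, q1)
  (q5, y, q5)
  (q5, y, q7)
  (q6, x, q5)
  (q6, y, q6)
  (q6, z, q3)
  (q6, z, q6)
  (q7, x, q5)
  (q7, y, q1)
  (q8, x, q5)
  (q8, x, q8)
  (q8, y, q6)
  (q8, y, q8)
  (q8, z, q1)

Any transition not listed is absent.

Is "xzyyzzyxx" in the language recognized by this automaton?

Start in {q1}.
Read 'x': q1→{q7, q8}; now {q7, q8}.
Read 'z': q7→∅, q8→{q1}; now {q1}.
Read 'y': q1→∅; now ∅.
The set is empty and remains empty for the remaining 6 symbols.
The final set ∅ contains no accepting state.

No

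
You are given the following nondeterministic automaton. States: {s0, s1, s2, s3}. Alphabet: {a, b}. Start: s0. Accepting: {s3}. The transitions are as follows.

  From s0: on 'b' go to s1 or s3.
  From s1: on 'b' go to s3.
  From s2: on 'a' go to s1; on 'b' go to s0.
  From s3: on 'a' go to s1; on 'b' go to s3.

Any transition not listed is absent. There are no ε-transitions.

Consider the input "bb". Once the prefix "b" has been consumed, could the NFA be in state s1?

Start in {s0}.
Read 'b': s0→{s1, s3}; now {s1, s3}.
State s1 is in {s1, s3}.

Yes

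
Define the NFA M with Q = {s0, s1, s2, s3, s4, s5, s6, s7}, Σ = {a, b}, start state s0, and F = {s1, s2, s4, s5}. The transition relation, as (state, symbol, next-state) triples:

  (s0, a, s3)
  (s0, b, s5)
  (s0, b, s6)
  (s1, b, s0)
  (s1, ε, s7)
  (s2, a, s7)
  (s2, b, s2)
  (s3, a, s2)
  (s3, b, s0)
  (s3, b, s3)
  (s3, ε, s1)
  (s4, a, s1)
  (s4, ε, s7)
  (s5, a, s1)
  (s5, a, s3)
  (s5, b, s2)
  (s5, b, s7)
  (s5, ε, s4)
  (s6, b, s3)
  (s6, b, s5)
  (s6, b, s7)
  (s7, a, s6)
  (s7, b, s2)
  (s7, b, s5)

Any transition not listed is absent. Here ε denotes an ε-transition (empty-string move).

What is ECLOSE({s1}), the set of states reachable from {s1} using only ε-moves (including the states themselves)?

{s1, s7}

Begin with {s1}.
ε-move s1 → s7; add s7.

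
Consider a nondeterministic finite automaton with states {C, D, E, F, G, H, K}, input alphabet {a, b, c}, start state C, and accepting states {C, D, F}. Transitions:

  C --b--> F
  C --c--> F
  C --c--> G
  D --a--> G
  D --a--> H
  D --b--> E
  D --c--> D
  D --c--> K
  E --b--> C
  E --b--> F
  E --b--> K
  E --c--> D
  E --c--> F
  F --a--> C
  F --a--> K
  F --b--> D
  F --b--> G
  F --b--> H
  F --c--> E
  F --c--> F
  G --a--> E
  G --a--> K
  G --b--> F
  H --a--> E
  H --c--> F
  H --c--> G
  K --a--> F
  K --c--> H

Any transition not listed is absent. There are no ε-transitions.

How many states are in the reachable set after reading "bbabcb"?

6

Start in {C}.
Read 'b': C→{F}; now {F}.
Read 'b': F→{D, G, H}; now {D, G, H}.
Read 'a': D→{G, H}, G→{E, K}, H→{E}; now {E, G, H, K}.
Read 'b': E→{C, F, K}, G→{F}, H→∅, K→∅; now {C, F, K}.
Read 'c': C→{F, G}, F→{E, F}, K→{H}; now {E, F, G, H}.
Read 'b': E→{C, F, K}, F→{D, G, H}, G→{F}, H→∅; now {C, D, F, G, H, K}.
That set has 6 states.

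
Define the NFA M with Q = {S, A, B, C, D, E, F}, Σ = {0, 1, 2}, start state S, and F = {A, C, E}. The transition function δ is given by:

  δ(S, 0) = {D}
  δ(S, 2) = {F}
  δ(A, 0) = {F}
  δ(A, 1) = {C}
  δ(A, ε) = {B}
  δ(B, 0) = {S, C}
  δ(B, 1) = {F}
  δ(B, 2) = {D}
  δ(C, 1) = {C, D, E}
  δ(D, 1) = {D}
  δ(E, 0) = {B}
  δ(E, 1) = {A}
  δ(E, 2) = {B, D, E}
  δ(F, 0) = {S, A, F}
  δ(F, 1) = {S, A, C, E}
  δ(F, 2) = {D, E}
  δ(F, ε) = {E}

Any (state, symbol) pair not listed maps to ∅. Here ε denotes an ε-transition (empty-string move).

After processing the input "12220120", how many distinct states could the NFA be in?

0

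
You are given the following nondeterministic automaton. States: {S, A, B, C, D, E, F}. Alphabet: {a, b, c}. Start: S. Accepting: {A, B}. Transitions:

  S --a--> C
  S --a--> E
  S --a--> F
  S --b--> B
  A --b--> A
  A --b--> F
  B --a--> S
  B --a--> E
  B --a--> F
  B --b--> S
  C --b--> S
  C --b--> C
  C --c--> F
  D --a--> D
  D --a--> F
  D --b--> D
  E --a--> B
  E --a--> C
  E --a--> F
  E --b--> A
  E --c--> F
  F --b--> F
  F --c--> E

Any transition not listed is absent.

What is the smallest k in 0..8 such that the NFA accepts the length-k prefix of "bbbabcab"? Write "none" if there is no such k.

Start in {S}.
Read 'b': {S} → {B}.
None of the earlier sets intersect F, but {B} does.

1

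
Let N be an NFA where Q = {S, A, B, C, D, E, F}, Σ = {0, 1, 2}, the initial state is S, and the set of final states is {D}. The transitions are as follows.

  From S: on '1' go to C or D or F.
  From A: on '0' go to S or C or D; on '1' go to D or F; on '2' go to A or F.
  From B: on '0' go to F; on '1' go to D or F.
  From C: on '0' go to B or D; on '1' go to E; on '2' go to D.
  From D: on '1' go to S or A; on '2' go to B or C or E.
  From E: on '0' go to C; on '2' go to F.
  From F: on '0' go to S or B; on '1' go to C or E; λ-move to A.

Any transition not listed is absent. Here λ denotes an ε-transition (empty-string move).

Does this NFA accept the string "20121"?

Start in {S}.
Read '2': {S} → ∅.
The set is empty and remains empty for the remaining 4 symbols.
The final set ∅ contains no accepting state.

No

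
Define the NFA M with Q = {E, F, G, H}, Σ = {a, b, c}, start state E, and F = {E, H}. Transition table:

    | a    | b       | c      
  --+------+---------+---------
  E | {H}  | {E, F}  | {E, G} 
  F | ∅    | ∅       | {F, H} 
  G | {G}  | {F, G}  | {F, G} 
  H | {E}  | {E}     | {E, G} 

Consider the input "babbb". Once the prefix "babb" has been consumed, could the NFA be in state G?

No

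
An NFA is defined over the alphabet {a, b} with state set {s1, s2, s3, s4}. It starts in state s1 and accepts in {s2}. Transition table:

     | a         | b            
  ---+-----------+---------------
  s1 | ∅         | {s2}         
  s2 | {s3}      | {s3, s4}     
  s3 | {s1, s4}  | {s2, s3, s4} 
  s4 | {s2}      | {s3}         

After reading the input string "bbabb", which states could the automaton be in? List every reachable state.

{s2, s3, s4}

Start in {s1}.
Read 'b': {s1} → {s2}.
Read 'b': {s2} → {s3, s4}.
Read 'a': {s3, s4} → {s1, s2, s4}.
Read 'b': {s1, s2, s4} → {s2, s3, s4}.
Read 'b': {s2, s3, s4} → {s2, s3, s4}.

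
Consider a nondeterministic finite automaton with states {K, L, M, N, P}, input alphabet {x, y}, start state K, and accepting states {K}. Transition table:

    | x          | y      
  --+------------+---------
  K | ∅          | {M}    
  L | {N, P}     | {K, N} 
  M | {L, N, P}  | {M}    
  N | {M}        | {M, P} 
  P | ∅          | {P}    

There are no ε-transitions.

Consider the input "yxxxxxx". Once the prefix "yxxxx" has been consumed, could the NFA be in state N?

Yes

Start in {K}.
Read 'y': K→{M}; now {M}.
Read 'x': M→{L, N, P}; now {L, N, P}.
Read 'x': L→{N, P}, N→{M}, P→∅; now {M, N, P}.
Read 'x': M→{L, N, P}, N→{M}, P→∅; now {L, M, N, P}.
Read 'x': L→{N, P}, M→{L, N, P}, N→{M}, P→∅; now {L, M, N, P}.
State N is in {L, M, N, P}.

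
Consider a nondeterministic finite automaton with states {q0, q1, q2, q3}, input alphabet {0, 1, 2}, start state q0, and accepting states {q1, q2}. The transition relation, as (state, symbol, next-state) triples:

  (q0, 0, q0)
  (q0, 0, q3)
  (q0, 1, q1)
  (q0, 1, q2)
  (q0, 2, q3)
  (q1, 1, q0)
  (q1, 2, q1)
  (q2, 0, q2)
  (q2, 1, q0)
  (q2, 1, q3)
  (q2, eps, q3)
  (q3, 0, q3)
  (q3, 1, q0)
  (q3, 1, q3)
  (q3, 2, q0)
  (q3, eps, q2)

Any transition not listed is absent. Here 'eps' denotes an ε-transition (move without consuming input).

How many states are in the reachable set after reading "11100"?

Start in {q0}.
Read '1': {q0} → {q1, q2, q3}.
Read '1': {q1, q2, q3} → {q0, q2, q3}.
Read '1': {q0, q2, q3} → {q0, q1, q2, q3}.
Read '0': {q0, q1, q2, q3} → {q0, q2, q3}.
Read '0': {q0, q2, q3} → {q0, q2, q3}.
That set has 3 states.

3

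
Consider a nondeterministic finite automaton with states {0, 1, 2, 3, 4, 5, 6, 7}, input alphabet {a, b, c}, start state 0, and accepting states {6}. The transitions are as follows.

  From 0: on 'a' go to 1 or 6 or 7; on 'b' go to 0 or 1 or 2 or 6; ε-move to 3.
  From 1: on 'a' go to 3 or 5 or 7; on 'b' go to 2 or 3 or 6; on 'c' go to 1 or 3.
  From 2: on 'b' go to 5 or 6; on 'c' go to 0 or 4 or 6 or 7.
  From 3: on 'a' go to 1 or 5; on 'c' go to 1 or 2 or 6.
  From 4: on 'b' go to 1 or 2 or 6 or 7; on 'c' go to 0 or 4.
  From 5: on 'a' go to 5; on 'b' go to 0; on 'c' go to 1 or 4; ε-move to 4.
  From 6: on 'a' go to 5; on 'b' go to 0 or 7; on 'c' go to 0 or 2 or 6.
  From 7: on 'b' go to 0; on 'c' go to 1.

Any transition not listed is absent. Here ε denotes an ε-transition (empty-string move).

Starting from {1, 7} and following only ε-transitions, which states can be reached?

Begin with {1, 7}.
No ε-moves leave this set, so the closure equals the set itself.

{1, 7}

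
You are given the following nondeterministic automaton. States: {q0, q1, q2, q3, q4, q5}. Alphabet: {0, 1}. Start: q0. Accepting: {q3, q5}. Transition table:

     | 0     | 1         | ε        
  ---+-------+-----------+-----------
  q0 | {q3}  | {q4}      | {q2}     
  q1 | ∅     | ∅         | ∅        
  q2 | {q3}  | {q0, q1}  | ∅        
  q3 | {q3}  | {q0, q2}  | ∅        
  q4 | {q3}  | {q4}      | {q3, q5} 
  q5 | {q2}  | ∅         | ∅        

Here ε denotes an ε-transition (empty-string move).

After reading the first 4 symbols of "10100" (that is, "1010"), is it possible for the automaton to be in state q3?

Start: ε-closure({q0}) = {q0, q2}.
Read '1': q0→{q4}, q2→{q0, q1}; union {q0, q1, q4}; ε-closure = {q0, q1, q2, q3, q4, q5}.
Read '0': q0→{q3}, q1→∅, q2→{q3}, q3→{q3}, q4→{q3}, q5→{q2}; now {q2, q3}.
Read '1': q2→{q0, q1}, q3→{q0, q2}; now {q0, q1, q2}.
Read '0': q0→{q3}, q1→∅, q2→{q3}; now {q3}.
State q3 is in {q3}.

Yes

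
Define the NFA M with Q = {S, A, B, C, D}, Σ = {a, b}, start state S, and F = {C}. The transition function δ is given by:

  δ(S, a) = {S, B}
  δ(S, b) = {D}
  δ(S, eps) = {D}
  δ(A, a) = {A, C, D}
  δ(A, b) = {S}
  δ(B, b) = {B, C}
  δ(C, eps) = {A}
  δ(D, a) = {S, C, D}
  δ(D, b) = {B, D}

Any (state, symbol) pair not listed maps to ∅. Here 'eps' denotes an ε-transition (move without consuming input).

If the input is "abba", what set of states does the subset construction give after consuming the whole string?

{S, A, B, C, D}

Start: ε-closure({S}) = {S, D}.
Read 'a': {S, D} → {S, A, B, C, D}.
Read 'b': {S, A, B, C, D} → {S, A, B, C, D}.
Read 'b': {S, A, B, C, D} → {S, A, B, C, D}.
Read 'a': {S, A, B, C, D} → {S, A, B, C, D}.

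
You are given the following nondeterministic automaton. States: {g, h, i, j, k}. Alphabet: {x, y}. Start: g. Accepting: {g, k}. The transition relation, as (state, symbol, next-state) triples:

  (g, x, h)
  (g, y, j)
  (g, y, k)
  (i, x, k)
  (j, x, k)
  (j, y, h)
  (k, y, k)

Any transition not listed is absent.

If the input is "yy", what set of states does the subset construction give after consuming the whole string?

Start in {g}.
Read 'y': g→{j, k}; now {j, k}.
Read 'y': j→{h}, k→{k}; now {h, k}.

{h, k}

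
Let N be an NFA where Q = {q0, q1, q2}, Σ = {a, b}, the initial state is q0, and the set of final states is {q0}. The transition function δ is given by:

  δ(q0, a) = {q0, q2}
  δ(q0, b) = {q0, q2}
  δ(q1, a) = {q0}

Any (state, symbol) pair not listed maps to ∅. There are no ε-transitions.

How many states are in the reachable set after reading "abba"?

2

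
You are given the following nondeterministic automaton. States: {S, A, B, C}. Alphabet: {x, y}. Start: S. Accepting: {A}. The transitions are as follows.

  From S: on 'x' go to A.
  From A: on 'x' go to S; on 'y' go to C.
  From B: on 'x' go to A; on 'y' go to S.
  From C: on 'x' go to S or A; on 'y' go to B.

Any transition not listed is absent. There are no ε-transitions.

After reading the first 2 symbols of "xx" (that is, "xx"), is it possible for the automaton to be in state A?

No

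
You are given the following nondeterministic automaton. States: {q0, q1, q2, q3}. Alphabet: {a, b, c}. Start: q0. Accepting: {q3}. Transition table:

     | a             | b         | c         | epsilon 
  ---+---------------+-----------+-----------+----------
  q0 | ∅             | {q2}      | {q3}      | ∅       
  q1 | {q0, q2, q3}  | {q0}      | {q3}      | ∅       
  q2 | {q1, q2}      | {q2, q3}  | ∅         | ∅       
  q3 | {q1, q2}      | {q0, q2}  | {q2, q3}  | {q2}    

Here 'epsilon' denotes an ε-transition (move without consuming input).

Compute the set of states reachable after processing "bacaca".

{q1, q2}

Start in {q0}.
Read 'b': q0→{q2}; now {q2}.
Read 'a': q2→{q1, q2}; now {q1, q2}.
Read 'c': q1→{q3}, q2→∅; union {q3}; ε-closure = {q2, q3}.
Read 'a': q2→{q1, q2}, q3→{q1, q2}; now {q1, q2}.
Read 'c': q1→{q3}, q2→∅; union {q3}; ε-closure = {q2, q3}.
Read 'a': q2→{q1, q2}, q3→{q1, q2}; now {q1, q2}.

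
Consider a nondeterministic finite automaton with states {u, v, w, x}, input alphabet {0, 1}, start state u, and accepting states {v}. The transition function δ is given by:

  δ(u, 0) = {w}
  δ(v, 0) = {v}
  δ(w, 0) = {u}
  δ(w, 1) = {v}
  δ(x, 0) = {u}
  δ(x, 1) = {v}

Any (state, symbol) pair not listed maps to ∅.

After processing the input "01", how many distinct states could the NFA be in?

1

Start in {u}.
Read '0': u→{w}; now {w}.
Read '1': w→{v}; now {v}.
That set has 1 state.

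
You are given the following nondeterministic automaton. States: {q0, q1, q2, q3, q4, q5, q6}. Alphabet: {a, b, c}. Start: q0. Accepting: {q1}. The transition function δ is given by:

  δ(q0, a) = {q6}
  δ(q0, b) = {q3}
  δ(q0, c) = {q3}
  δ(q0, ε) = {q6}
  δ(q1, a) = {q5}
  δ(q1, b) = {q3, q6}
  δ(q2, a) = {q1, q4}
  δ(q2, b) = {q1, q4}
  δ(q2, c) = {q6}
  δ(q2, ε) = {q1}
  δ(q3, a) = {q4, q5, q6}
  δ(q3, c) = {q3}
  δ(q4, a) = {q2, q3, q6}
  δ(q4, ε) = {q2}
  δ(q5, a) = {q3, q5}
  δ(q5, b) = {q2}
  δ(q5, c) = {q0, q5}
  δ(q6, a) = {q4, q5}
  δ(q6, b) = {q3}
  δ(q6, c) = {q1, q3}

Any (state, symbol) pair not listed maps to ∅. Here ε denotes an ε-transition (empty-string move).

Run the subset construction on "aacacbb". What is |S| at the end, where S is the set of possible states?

Start: ε-closure({q0}) = {q0, q6}.
Read 'a': q0→{q6}, q6→{q4, q5}; union {q4, q5, q6}; ε-closure = {q1, q2, q4, q5, q6}.
Read 'a': q1→{q5}, q2→{q1, q4}, q4→{q2, q3, q6}, q5→{q3, q5}, q6→{q4, q5}; now {q1, q2, q3, q4, q5, q6}.
Read 'c': q1→∅, q2→{q6}, q3→{q3}, q4→∅, q5→{q0, q5}, q6→{q1, q3}; now {q0, q1, q3, q5, q6}.
Read 'a': q0→{q6}, q1→{q5}, q3→{q4, q5, q6}, q5→{q3, q5}, q6→{q4, q5}; union {q3, q4, q5, q6}; ε-closure = {q1, q2, q3, q4, q5, q6}.
Read 'c': q1→∅, q2→{q6}, q3→{q3}, q4→∅, q5→{q0, q5}, q6→{q1, q3}; now {q0, q1, q3, q5, q6}.
Read 'b': q0→{q3}, q1→{q3, q6}, q3→∅, q5→{q2}, q6→{q3}; union {q2, q3, q6}; ε-closure = {q1, q2, q3, q6}.
Read 'b': q1→{q3, q6}, q2→{q1, q4}, q3→∅, q6→{q3}; union {q1, q3, q4, q6}; ε-closure = {q1, q2, q3, q4, q6}.
That set has 5 states.

5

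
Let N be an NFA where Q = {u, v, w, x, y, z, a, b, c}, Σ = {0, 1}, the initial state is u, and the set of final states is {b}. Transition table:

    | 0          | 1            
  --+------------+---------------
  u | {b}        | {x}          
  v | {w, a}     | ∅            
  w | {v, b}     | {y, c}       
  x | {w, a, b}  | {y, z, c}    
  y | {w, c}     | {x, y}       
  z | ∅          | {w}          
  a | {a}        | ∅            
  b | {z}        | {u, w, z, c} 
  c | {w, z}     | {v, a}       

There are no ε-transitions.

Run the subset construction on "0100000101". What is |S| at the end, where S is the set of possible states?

7

Start in {u}.
Read '0': u→{b}; now {b}.
Read '1': b→{u, w, z, c}; now {u, w, z, c}.
Read '0': u→{b}, w→{v, b}, z→∅, c→{w, z}; now {v, w, z, b}.
Read '0': v→{w, a}, w→{v, b}, z→∅, b→{z}; now {v, w, z, a, b}.
Read '0': v→{w, a}, w→{v, b}, z→∅, a→{a}, b→{z}; now {v, w, z, a, b}.
Read '0': v→{w, a}, w→{v, b}, z→∅, a→{a}, b→{z}; now {v, w, z, a, b}.
Read '0': v→{w, a}, w→{v, b}, z→∅, a→{a}, b→{z}; now {v, w, z, a, b}.
Read '1': v→∅, w→{y, c}, z→{w}, a→∅, b→{u, w, z, c}; now {u, w, y, z, c}.
Read '0': u→{b}, w→{v, b}, y→{w, c}, z→∅, c→{w, z}; now {v, w, z, b, c}.
Read '1': v→∅, w→{y, c}, z→{w}, b→{u, w, z, c}, c→{v, a}; now {u, v, w, y, z, a, c}.
That set has 7 states.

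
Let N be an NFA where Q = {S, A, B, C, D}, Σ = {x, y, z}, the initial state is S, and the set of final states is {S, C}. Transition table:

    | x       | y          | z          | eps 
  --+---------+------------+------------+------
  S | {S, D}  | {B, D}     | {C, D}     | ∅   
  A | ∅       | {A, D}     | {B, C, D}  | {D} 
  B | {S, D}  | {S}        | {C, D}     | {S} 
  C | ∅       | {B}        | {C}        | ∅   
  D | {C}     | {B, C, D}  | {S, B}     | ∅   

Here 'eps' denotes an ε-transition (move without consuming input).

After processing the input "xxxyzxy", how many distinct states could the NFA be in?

4

Start in {S}.
Read 'x': {S} → {S, D}.
Read 'x': {S, D} → {S, C, D}.
Read 'x': {S, C, D} → {S, C, D}.
Read 'y': {S, C, D} → {S, B, C, D}.
Read 'z': {S, B, C, D} → {S, B, C, D}.
Read 'x': {S, B, C, D} → {S, C, D}.
Read 'y': {S, C, D} → {S, B, C, D}.
That set has 4 states.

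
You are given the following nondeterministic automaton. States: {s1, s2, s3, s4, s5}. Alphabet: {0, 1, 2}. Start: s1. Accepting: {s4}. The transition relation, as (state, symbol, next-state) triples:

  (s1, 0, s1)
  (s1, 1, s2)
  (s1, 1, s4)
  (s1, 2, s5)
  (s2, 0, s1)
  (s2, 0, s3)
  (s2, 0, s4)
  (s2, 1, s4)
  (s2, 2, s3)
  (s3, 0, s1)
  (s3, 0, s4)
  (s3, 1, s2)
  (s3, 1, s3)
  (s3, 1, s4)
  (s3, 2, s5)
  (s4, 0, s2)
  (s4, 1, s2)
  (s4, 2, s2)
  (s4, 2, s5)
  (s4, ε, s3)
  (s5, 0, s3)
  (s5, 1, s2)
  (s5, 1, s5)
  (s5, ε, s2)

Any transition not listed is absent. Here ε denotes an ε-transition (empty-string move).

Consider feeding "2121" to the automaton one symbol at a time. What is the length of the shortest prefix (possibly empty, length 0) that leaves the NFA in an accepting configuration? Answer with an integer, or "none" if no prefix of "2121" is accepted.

Start in {s1}.
Read '2': {s1} → {s2, s5}.
Read '1': {s2, s5} → {s2, s3, s4, s5}.
None of the earlier sets intersect F, but {s2, s3, s4, s5} does.

2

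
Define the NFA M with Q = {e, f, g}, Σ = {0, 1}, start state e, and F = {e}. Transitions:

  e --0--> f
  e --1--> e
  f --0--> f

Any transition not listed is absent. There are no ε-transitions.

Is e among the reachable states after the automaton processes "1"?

Yes

Start in {e}.
Read '1': {e} → {e}.
State e is in {e}.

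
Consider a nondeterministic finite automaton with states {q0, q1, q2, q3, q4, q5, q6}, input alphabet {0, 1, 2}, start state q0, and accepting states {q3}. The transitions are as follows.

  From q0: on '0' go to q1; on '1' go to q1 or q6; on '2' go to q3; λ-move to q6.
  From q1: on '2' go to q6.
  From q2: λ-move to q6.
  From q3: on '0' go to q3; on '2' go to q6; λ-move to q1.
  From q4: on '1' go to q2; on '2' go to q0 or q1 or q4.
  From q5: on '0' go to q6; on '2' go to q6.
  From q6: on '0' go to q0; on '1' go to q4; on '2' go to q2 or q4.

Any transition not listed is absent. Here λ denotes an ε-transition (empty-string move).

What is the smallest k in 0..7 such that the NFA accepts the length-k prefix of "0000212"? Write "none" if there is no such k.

Start: ε-closure({q0}) = {q0, q6}.
Read '0': {q0, q6} → {q0, q1, q6}.
Read '0': {q0, q1, q6} → {q0, q1, q6}.
Read '0': {q0, q1, q6} → {q0, q1, q6}.
Read '0': {q0, q1, q6} → {q0, q1, q6}.
Read '2': {q0, q1, q6} → {q1, q2, q3, q4, q6}.
None of the earlier sets intersect F, but {q1, q2, q3, q4, q6} does.

5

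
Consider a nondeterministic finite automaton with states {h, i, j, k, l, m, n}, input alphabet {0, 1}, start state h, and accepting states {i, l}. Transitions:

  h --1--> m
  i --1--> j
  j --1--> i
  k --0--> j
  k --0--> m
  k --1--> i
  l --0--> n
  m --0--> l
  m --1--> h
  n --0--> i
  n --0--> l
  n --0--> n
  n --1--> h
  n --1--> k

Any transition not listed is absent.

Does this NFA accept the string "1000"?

Yes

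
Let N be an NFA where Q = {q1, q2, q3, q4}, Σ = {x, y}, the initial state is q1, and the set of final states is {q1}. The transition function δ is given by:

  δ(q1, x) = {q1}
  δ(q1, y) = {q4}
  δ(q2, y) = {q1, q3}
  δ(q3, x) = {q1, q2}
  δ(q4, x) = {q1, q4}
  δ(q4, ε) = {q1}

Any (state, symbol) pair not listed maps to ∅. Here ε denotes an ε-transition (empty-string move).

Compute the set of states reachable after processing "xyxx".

Start in {q1}.
Read 'x': q1→{q1}; now {q1}.
Read 'y': q1→{q4}; union {q4}; ε-closure = {q1, q4}.
Read 'x': q1→{q1}, q4→{q1, q4}; now {q1, q4}.
Read 'x': q1→{q1}, q4→{q1, q4}; now {q1, q4}.

{q1, q4}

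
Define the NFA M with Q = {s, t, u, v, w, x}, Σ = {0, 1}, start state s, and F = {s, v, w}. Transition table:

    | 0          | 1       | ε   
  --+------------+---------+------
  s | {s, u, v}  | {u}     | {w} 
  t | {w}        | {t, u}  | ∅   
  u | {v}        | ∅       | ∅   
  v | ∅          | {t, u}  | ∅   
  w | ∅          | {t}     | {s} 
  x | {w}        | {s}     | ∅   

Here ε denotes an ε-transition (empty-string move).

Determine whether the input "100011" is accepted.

No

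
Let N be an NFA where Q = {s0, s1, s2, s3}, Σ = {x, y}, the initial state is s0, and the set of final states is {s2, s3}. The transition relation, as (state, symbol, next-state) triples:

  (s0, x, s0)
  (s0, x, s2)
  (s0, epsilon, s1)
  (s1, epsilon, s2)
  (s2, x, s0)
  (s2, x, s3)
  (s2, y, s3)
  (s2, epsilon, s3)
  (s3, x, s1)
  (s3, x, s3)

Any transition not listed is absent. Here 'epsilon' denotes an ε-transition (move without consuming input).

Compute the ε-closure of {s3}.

{s3}

Begin with {s3}.
No ε-moves leave this set, so the closure equals the set itself.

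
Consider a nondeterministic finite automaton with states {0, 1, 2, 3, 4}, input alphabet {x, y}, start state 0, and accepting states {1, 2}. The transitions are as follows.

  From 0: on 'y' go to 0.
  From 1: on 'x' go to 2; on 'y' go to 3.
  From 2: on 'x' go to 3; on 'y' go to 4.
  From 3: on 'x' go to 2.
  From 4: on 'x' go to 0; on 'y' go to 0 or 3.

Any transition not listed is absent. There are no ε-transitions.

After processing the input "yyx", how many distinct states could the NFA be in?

0

Start in {0}.
Read 'y': 0→{0}; now {0}.
Read 'y': 0→{0}; now {0}.
Read 'x': 0→∅; now ∅.
That set has 0 states.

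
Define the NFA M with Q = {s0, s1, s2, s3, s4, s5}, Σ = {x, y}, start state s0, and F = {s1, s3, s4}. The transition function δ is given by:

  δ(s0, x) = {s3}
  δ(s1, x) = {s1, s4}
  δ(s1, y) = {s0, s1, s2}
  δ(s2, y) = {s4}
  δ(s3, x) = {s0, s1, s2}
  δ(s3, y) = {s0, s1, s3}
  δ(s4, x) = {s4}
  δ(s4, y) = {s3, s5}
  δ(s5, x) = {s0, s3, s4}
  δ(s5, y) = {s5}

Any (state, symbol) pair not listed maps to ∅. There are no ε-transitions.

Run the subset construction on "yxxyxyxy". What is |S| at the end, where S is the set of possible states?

Start in {s0}.
Read 'y': {s0} → ∅.
The set is empty and remains empty for the remaining 7 symbols.
That set has 0 states.

0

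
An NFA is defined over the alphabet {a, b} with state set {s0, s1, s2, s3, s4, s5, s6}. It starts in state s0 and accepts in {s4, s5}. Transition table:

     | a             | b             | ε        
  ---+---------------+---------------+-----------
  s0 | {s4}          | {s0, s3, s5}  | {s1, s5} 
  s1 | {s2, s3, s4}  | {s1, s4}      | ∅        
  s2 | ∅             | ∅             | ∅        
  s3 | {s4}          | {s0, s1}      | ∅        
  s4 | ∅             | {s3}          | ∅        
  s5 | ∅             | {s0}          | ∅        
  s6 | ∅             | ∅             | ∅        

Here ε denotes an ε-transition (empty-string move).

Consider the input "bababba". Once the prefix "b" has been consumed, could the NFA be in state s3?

Yes

Start: ε-closure({s0}) = {s0, s1, s5}.
Read 'b': s0→{s0, s3, s5}, s1→{s1, s4}, s5→{s0}; now {s0, s1, s3, s4, s5}.
State s3 is in {s0, s1, s3, s4, s5}.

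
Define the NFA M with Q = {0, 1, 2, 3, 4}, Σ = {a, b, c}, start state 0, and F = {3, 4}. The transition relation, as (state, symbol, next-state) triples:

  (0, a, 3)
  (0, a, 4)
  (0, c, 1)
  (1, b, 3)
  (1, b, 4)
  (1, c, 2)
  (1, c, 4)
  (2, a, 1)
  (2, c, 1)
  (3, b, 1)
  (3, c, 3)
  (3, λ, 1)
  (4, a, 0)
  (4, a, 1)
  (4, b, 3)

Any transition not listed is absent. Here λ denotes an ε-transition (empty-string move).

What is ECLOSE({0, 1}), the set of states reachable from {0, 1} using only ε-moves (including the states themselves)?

{0, 1}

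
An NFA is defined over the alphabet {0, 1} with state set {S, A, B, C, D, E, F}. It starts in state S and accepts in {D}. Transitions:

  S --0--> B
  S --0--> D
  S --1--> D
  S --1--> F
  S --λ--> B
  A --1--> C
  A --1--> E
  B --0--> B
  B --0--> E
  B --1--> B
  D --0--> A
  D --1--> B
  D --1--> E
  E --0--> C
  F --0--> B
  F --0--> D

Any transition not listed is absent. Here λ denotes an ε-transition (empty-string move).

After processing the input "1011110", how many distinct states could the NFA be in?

2

Start: ε-closure({S}) = {S, B}.
Read '1': S→{D, F}, B→{B}; now {B, D, F}.
Read '0': B→{B, E}, D→{A}, F→{B, D}; now {A, B, D, E}.
Read '1': A→{C, E}, B→{B}, D→{B, E}, E→∅; now {B, C, E}.
Read '1': B→{B}, C→∅, E→∅; now {B}.
Read '1': B→{B}; now {B}.
Read '1': B→{B}; now {B}.
Read '0': B→{B, E}; now {B, E}.
That set has 2 states.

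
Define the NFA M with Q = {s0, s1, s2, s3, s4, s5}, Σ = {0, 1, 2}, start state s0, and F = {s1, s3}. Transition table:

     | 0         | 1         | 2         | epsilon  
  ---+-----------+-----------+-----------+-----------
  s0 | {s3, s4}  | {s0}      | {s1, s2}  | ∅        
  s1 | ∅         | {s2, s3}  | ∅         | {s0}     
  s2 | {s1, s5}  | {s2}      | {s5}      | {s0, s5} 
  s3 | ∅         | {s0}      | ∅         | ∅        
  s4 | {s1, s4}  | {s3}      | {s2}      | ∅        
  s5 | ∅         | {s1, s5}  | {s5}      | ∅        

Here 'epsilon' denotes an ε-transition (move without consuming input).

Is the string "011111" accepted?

Start in {s0}.
Read '0': s0→{s3, s4}; now {s3, s4}.
Read '1': s3→{s0}, s4→{s3}; now {s0, s3}.
Read '1': s0→{s0}, s3→{s0}; now {s0}.
Read '1': s0→{s0}; now {s0}.
Read '1': s0→{s0}; now {s0}.
Read '1': s0→{s0}; now {s0}.
The final set {s0} contains no accepting state.

No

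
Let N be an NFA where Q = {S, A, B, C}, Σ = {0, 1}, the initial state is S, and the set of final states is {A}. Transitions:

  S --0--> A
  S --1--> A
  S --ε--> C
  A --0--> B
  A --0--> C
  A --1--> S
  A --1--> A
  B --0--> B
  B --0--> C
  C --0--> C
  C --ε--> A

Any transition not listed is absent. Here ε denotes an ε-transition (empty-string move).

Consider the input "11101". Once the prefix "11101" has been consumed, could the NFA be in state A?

Yes

Start: ε-closure({S}) = {S, A, C}.
Read '1': S→{A}, A→{S, A}, C→∅; union {S, A}; ε-closure = {S, A, C}.
Read '1': S→{A}, A→{S, A}, C→∅; union {S, A}; ε-closure = {S, A, C}.
Read '1': S→{A}, A→{S, A}, C→∅; union {S, A}; ε-closure = {S, A, C}.
Read '0': S→{A}, A→{B, C}, C→{C}; now {A, B, C}.
Read '1': A→{S, A}, B→∅, C→∅; union {S, A}; ε-closure = {S, A, C}.
State A is in {S, A, C}.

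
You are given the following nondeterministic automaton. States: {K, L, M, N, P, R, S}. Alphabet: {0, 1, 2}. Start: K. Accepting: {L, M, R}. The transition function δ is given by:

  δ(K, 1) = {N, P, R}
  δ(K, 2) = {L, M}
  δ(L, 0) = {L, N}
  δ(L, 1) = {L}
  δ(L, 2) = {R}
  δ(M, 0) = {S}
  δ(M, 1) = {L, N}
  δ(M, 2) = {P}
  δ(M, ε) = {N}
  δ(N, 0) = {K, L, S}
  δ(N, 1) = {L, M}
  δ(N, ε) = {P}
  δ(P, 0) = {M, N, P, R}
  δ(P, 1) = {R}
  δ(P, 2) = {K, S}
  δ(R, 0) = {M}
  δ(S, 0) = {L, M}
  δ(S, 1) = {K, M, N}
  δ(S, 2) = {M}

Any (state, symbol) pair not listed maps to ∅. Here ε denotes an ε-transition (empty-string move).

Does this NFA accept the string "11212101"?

Start in {K}.
Read '1': {K} → {N, P, R}.
Read '1': {N, P, R} → {L, M, N, P, R}.
Read '2': {L, M, N, P, R} → {K, P, R, S}.
Read '1': {K, P, R, S} → {K, M, N, P, R}.
Read '2': {K, M, N, P, R} → {K, L, M, N, P, S}.
Read '1': {K, L, M, N, P, S} → {K, L, M, N, P, R}.
Read '0': {K, L, M, N, P, R} → {K, L, M, N, P, R, S}.
Read '1': {K, L, M, N, P, R, S} → {K, L, M, N, P, R}.
The final set {K, L, M, N, P, R} contains the accepting states L, M, R.

Yes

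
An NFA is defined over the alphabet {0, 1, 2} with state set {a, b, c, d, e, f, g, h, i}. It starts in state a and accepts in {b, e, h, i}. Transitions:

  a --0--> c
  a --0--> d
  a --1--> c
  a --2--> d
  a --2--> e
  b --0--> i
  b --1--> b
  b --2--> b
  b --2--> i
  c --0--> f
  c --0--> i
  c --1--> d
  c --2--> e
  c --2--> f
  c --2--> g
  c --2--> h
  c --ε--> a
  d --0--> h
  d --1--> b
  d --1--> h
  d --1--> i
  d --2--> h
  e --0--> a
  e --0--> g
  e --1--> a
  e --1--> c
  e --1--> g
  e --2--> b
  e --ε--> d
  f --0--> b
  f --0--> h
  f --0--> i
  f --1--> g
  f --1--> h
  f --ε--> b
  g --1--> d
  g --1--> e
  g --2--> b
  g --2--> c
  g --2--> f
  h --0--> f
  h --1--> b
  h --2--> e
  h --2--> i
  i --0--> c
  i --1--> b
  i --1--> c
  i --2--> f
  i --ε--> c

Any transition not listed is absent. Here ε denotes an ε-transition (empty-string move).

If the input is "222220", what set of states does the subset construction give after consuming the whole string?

Start in {a}.
Read '2': {a} → {d, e}.
Read '2': {d, e} → {b, h}.
Read '2': {b, h} → {a, b, c, d, e, i}.
Read '2': {a, b, c, d, e, i} → {a, b, c, d, e, f, g, h, i}.
Read '2': {a, b, c, d, e, f, g, h, i} → {a, b, c, d, e, f, g, h, i}.
Read '0': {a, b, c, d, e, f, g, h, i} → {a, b, c, d, f, g, h, i}.

{a, b, c, d, f, g, h, i}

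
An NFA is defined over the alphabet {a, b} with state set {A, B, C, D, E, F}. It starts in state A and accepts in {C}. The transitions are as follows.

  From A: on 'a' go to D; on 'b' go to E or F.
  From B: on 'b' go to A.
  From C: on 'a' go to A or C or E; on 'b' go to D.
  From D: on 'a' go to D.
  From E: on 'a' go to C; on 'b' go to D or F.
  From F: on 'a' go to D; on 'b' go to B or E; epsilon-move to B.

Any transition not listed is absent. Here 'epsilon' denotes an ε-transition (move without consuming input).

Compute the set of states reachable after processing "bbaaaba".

Start in {A}.
Read 'b': A→{E, F}; union {E, F}; ε-closure = {B, E, F}.
Read 'b': B→{A}, E→{D, F}, F→{B, E}; now {A, B, D, E, F}.
Read 'a': A→{D}, B→∅, D→{D}, E→{C}, F→{D}; now {C, D}.
Read 'a': C→{A, C, E}, D→{D}; now {A, C, D, E}.
Read 'a': A→{D}, C→{A, C, E}, D→{D}, E→{C}; now {A, C, D, E}.
Read 'b': A→{E, F}, C→{D}, D→∅, E→{D, F}; union {D, E, F}; ε-closure = {B, D, E, F}.
Read 'a': B→∅, D→{D}, E→{C}, F→{D}; now {C, D}.

{C, D}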